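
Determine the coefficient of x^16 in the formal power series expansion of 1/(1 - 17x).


The geometric series identity gives 1/(1 - c x) = sum_{k>=0} c^k x^k, so the coefficient of x^k is c^k.
Here c = 17 and k = 16.
Computing: 17^16 = 48661191875666868481

48661191875666868481


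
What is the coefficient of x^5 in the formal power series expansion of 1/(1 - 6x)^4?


The general identity 1/(1 - c x)^r = sum_{k>=0} c^k C(k + r - 1, r - 1) x^k follows by substituting y = c x into 1/(1 - y)^r = sum_{k>=0} C(k + r - 1, r - 1) y^k.
For c = 6, r = 4, k = 5:
6^5 * C(8, 3) = 7776 * 56 = 435456.

435456


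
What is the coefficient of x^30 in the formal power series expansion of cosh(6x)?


The Maclaurin series is cosh(t) = sum_{m>=0} t^(2m) / (2m)!, so substituting t = 6x, only even powers of x are nonzero, with coefficient of x^(2m) equal to 6^(2m) / (2m)!.
For x^30 the coefficient is 6^30/30! = 221073919720733357899776/265252859812191058636308480000000 = 688747536/826385373016328125.

688747536/826385373016328125


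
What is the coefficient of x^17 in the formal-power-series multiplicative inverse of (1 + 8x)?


The inverse is 1/(1 + 8x). Apply the geometric identity 1/(1 - y) = sum_{k>=0} y^k with y = -8x:
1/(1 + 8x) = sum_{k>=0} (-8)^k x^k.
So the coefficient of x^17 is (-8)^17 = -2251799813685248.

-2251799813685248


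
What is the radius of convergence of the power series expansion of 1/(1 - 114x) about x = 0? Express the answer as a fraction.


Expanding 1/(1 - 114x) = sum_{k>=0} 114^k x^k, the series converges when |114x| < 1, i.e., |x| < 1/114.
So the radius of convergence is 1/114 = 1/114.

1/114


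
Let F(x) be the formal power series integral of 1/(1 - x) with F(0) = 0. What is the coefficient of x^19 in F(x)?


1/(1 - x) = sum_{k>=0} x^k. Integrating termwise and using F(0) = 0 gives
F(x) = sum_{k>=0} x^(k+1) / (k+1) = sum_{m>=1} x^m / m = -ln(1 - x).
So the coefficient of x^19 is 1/19 = 1/19.

1/19


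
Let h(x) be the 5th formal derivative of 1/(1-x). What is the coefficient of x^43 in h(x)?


Differentiating 5 times: d^5/dx^5 [1/(1-x)] = 5!/(1-x)^6.
The expansion 1/(1-x)^6 = sum_{k>=0} C(k+5, 5) x^k, so the coefficient of x^n in 5!/(1-x)^6 is 5! * C(n+5, 5).
For n = 43: 120 * C(48, 5) = 120 * 1712304 = 205476480

205476480


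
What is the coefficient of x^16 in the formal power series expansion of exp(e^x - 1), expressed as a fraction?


exp(e^x - 1) is the exponential generating function for the Bell numbers Bell_k: exp(e^x - 1) = sum_{k>=0} Bell_k x^k / k!.
So the coefficient of x^16 in exp(e^x - 1) is Bell_16 / 16!.
Computing: Bell_16 = 10480142147 and 16! = 20922789888000, giving
10480142147/20922789888000 = 10480142147/20922789888000.

10480142147/20922789888000


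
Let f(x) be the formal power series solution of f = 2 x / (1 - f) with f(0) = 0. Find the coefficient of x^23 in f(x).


Apply Lagrange inversion: f = 2 x * phi(f) with phi(t) = 1/(1 - t), so
[x^n] f = 2^n * (1/n) [t^(n-1)] phi(t)^n = 2^n * (1/n) [t^(n-1)] (1 - t)^(-n) = 2^n * (1/n) C(2n - 2, n - 1) = 2^n * C_{n-1}.
For n = 23: C_22 = C(44, 22) / 23 = 2104098963720/23 = 91482563640.
With the 2^23 = 8388608 factor, the coefficient is 8388608 * 91482563640 = 767411365211013120.

767411365211013120


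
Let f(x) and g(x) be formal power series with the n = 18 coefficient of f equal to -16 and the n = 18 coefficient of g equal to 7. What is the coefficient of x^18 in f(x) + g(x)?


Addition of formal power series is termwise.
The coefficient of x^18 in f + g = -16 + 7
= -9

-9


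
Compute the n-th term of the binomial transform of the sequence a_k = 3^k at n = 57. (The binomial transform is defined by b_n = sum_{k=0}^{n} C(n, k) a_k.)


With a_k = 3^k, b_n = sum_{k=0}^{n} C(n, k) 3^k = (1 + 3)^n by the binomial theorem.
For n = 57: (1 + 3)^57 = 4^57 = 20769187434139310514121985316880384.

20769187434139310514121985316880384


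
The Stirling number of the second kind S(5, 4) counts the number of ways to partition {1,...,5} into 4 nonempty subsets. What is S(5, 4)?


Using the explicit formula S(n,k) = (1/k!) sum_{j=0}^{k} (-1)^(k-j) C(k,j) j^n:
S(5, 4) = 10
Equivalently, S(n,k) is n! times the coefficient of x^n in the EGF (e^x - 1)^k / k!.

10


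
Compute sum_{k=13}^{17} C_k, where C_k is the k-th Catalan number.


C_13 through C_17: 742900, 2674440, 9694845, 35357670, 129644790
Sum = 742900 + 2674440 + 9694845 + 35357670 + 129644790
= 178114645

178114645


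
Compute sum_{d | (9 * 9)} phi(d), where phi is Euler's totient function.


First, 9 * 9 = 81. One classical identity is sum_{d | n} phi(d) = n (each k in [1, n] has a unique gcd with n, and among the k's with gcd(k, n) = n/d there are phi(d) of them). So the sum equals 81. We also verify directly:
Divisors of 81: 1, 3, 9, 27, 81.
phi values: 1, 2, 6, 18, 54.
Sum = 81.

81


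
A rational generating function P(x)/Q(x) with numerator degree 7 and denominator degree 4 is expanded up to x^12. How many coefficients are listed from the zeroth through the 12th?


Expanding up to x^12 gives the coefficients for x^0, x^1, ..., x^12.
That is 12 + 1 = 13 coefficients in total.

13


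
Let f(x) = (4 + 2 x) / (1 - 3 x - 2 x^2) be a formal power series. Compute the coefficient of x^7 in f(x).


Write f(x) = sum_{k>=0} a_k x^k. Multiplying both sides by 1 - 3 x - 2 x^2 gives
(1 - 3 x - 2 x^2) sum_{k>=0} a_k x^k = 4 + 2 x.
Matching coefficients:
 x^0: a_0 = 4
 x^1: a_1 - 3 a_0 = 2  =>  a_1 = 3*4 + 2 = 14
 x^k (k >= 2): a_k = 3 a_{k-1} + 2 a_{k-2}.
Iterating: a_2 = 50, a_3 = 178, a_4 = 634, a_5 = 2258, a_6 = 8042, a_7 = 28642.
So the coefficient of x^7 is 28642.

28642


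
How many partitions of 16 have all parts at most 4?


Using the generating function (1-x)^(-1)(1-x^2)^(-1)...(1-x^4)^(-1),
the coefficient of x^16 counts these restricted partitions.
Result = 64

64


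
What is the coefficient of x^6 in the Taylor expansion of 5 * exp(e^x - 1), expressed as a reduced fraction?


exp(e^x - 1) = sum_{k>=0} Bell_k x^k / k!, where Bell_k is the k-th Bell number.
So the coefficient of x^6 is 5 * Bell_6 / 6!.
Computing: Bell_6 = 203 and 6! = 720, giving
5 * 203/720 = 203/144.

203/144


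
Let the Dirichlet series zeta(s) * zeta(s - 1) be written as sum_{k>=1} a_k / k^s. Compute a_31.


Convolution gives a_k = sum_{d | k} d * 1 = sum_{d | k} d = sigma(k), the sum of positive divisors of k.
For k = 31, the divisors are 1, 31, so
sigma(31) = 1 + 31 = 32.

32


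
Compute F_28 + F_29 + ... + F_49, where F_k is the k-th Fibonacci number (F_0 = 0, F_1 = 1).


Use the identity sum_{k=0}^{N} F_k = F_{N+2} - 1 (which follows from F_{k+2} - F_{k+1} = F_k). Then
sum_{k=28}^{49} F_k = (F_{51} - 1) - (F_{29} - 1) = F_{51} - F_{29}.
Computing: F_{51} = 20365011074, F_{29} = 514229, so
Sum = 20365011074 - 514229 = 20364496845.

20364496845


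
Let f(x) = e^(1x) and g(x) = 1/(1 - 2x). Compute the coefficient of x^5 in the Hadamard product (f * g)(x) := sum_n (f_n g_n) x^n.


Expanding: f_k = 1^k/k! (from e^(1x)) and g_k = 2^k (from 1/(1 - 2x)). So the Hadamard coefficient (f * g)_k = 1^k 2^k / k! = (2)^k / k!.
For k = 5: 2^5/5! = 32/120 = 4/15.

4/15


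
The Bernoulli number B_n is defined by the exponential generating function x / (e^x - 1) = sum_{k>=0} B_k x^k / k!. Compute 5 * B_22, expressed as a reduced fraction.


Bernoulli numbers can also be computed recursively via B_0 = 1 and sum_{j=0}^{m} C(m+1, j) B_j = 0 for m >= 1. Odd-index Bernoulli numbers vanish for k >= 3.
Computing B_22 = 854513/138, so 5 * B_22 = 5 * 854513/138 = 4272565/138.

4272565/138


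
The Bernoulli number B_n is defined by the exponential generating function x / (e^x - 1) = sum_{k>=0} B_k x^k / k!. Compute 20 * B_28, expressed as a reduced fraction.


Bernoulli numbers can also be computed recursively via B_0 = 1 and sum_{j=0}^{m} C(m+1, j) B_j = 0 for m >= 1. Odd-index Bernoulli numbers vanish for k >= 3.
Computing B_28 = -23749461029/870, so 20 * B_28 = 20 * -23749461029/870 = -47498922058/87.

-47498922058/87


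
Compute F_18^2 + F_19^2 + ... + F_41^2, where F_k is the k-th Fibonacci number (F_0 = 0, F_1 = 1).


There is a standard identity sum_{k=0}^{N} F_k^2 = F_N * F_{N+1} (proved inductively from the telescoping relation F_k^2 = F_k F_{k+1} - F_{k-1} F_k). Then
sum_{k=18}^{41} F_k^2 = F_41 F_42 - F_17 F_18.
Computing: F_41 = 165580141, F_42 = 267914296, F_17 = 1597, F_18 = 2584.
Sum = 165580141 * 267914296 - 1597 * 2584 = 44361286903469088.

44361286903469088


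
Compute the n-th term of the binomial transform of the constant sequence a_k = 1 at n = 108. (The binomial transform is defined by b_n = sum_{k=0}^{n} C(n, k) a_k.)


With a_k = 1 for all k, b_n = sum_{k=0}^{n} C(n, k) = 2^n by the binomial theorem.
For n = 108: 2^108 = 324518553658426726783156020576256.

324518553658426726783156020576256


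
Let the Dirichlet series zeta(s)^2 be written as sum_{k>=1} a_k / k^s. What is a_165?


The Dirichlet convolution of the constant function 1 with itself gives (1 * 1)(k) = sum_{d | k} 1 = d(k), the number of positive divisors of k.
Since zeta(s) = sum_{k>=1} 1/k^s, we have zeta(s)^2 = sum_{k>=1} d(k)/k^s, so a_k = d(k).
For k = 165: the divisors are 1, 3, 5, 11, 15, 33, 55, 165.
Count = 8.

8


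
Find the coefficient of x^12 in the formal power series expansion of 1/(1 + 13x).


Write 1/(1 + c x) = 1/(1 - (-c) x) and apply the geometric-series identity
1/(1 - y) = sum_{k>=0} y^k to get 1/(1 + c x) = sum_{k>=0} (-c)^k x^k.
So the coefficient of x^k is (-c)^k = (-1)^k * c^k.
Here c = 13 and k = 12:
(-13)^12 = 1 * 23298085122481 = 23298085122481

23298085122481


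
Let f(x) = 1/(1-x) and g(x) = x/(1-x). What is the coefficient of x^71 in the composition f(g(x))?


First simplify the composition: f(g(x)) = 1/(1 - x/(1-x)) = (1-x)/((1-x) - x) = (1-x)/(1-2x).
Now extract the coefficient. Write (1-x)/(1-2x) = 1/(1-2x) - x/(1-2x).
The coefficient of x^n in 1/(1-2x) is 2^n, and in x/(1-2x) is 2^(n-1) (for n >= 1).
So the coefficient of x^71 is 2^71 - 2^70 = 2361183241434822606848 - 1180591620717411303424 = 1180591620717411303424.

1180591620717411303424


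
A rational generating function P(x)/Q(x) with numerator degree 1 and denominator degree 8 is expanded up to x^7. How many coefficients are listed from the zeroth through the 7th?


Expanding up to x^7 gives the coefficients for x^0, x^1, ..., x^7.
That is 7 + 1 = 8 coefficients in total.

8


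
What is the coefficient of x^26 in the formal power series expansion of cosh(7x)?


The Maclaurin series is cosh(t) = sum_{m>=0} t^(2m) / (2m)!, so substituting t = 7x, only even powers of x are nonzero, with coefficient of x^(2m) equal to 7^(2m) / (2m)!.
For x^26 the coefficient is 7^26/26! = 9387480337647754305649/403291461126605635584000000 = 27368747340080916343/1175776854596517888000000.

27368747340080916343/1175776854596517888000000


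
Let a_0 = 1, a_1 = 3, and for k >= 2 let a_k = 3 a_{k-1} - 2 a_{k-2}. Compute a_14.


Iterating the recurrence forward:
a_0 = 1
a_1 = 3
a_2 = 3*3 - 2*1 = 7
a_3 = 3*7 - 2*3 = 15
a_4 = 3*15 - 2*7 = 31
a_5 = 3*31 - 2*15 = 63
a_6 = 3*63 - 2*31 = 127
a_7 = 3*127 - 2*63 = 255
a_8 = 3*255 - 2*127 = 511
a_9 = 3*511 - 2*255 = 1023
a_10 = 3*1023 - 2*511 = 2047
a_11 = 3*2047 - 2*1023 = 4095
a_12 = 3*4095 - 2*2047 = 8191
a_13 = 3*8191 - 2*4095 = 16383
a_14 = 3*16383 - 2*8191 = 32767
So a_14 = 32767.

32767


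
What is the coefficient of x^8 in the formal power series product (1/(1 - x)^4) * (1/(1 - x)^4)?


Combine the factors: (1/(1 - x)^4) * (1/(1 - x)^4) = 1/(1 - x)^8.
Then use 1/(1 - x)^r = sum_{k>=0} C(k + r - 1, r - 1) x^k with r = 8 and k = 8:
C(15, 7) = 6435.

6435


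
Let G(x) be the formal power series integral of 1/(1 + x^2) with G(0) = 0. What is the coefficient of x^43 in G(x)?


1/(1 + x^2) = sum_{j>=0} (-1)^j x^(2j). Integrating termwise with G(0) = 0:
G(x) = sum_{j>=0} (-1)^j x^(2j+1) / (2j+1) = arctan(x).
Only odd powers are nonzero. For x^43 write 43 = 2*21 + 1, giving
(-1)^21 / 43 = -1/43 = -1/43.

-1/43


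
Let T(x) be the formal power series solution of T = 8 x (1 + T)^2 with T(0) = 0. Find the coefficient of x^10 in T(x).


Apply the Lagrange inversion formula: if T = 8 x * phi(T) with phi(t) = (1 + t)^2, then [x^n] T = 8^n * (1/n) [t^(n-1)] phi(t)^n = 8^n * (1/n) [t^(n-1)] (1 + t)^(2n) = 8^n * (1/n) C(2n, n-1).
Using the identity C(2n, n-1) = C(2n, n) * n / (n+1), the unscaled factor equals C(2n, n) / (n+1) = C_n, the n-th Catalan number.
For n = 10: C_10 = C(20, 10) / 11 = 184756/11 = 16796.
With the 8^10 = 1073741824 factor, the coefficient is 1073741824 * 16796 = 18034567675904.

18034567675904


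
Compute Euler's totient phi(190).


phi(n) counts integers in [1, n] coprime to n. Using the multiplicative formula phi(n) = n * prod_{p | n} (1 - 1/p):
190 = 2 * 5 * 19, so
phi(190) = 190 * (1 - 1/2) * (1 - 1/5) * (1 - 1/19) = 72.

72


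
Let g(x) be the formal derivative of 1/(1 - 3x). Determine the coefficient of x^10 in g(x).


Differentiate termwise: d/dx sum_{k>=0} 3^k x^k = sum_{k>=1} k 3^k x^(k-1) = sum_{j>=0} (j+1) 3^(j+1) x^j.
Equivalently, d/dx [1/(1 - 3x)] = 3/(1 - 3x)^2.
For j = 10: 11 * 3^11 = 11 * 177147 = 1948617.

1948617


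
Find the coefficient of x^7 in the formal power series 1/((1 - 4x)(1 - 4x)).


By partial fractions or Cauchy convolution:
The coefficient equals sum_{k=0}^{7} 4^k * 4^(7-k).
= 131072

131072


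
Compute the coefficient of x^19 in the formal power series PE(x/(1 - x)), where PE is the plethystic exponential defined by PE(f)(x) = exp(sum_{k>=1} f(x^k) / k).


For f(x) = x/(1 - x) we have
sum_{k>=1} f(x^k) / k = sum_{k>=1} (1/k) * x^k / (1 - x^k) = sum_{k, m >= 1} x^(k m) / k,
which after exponentiating simplifies to
PE(x/(1 - x)) = prod_{k>=1} 1 / (1 - x^k).
This is the generating function for the partition function p(n), so the coefficient of x^19 is p(19).
Computing p(19) by dynamic programming over parts 1, 2, ..., 19: p(19) = 490.

490


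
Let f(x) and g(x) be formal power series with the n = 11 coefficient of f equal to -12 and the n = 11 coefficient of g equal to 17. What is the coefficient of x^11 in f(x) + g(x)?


Addition of formal power series is termwise.
The coefficient of x^11 in f + g = -12 + 17
= 5

5


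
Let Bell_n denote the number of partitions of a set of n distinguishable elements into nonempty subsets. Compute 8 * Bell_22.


Bell_22 can be computed from the Bell triangle or from Dobinski's identity Bell_n = (1/e) * sum_{k>=0} k^n / k!.
Computing Bell_22 = 4506715738447323.
Then 8 * 4506715738447323 = 36053725907578584.

36053725907578584


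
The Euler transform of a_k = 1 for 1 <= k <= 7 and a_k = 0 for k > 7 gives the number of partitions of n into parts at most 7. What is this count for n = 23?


Partitions of 23 into parts at most 7:
Using generating function (1-x)^(-1)(1-x^2)^(-1)...(1-x^7)^(-1),
the coefficient of x^23 = 618

618


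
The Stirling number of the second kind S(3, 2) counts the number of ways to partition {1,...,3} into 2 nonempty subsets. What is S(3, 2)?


Using the explicit formula S(n,k) = (1/k!) sum_{j=0}^{k} (-1)^(k-j) C(k,j) j^n:
S(3, 2) = 3
Equivalently, S(n,k) is n! times the coefficient of x^n in the EGF (e^x - 1)^k / k!.

3


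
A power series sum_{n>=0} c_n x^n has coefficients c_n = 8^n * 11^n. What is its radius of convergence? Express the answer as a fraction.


By the root test (Cauchy-Hadamard), the radius is R = 1 / limsup_n |c_n|^(1/n).
Here |c_n|^(1/n) = (8^n * 11^n)^(1/n) = 8 * 11 = 88 for all n.
So R = 1/88 = 1/88.

1/88


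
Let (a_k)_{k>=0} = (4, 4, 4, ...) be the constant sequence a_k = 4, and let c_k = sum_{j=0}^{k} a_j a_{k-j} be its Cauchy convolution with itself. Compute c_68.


Since a_j = 4 for all j >= 0, the convolution sum becomes
c_k = sum_{j=0}^{k} 4 * 4 = 16 * (k + 1).
Equivalently, the generating function of (a_k) is 4/(1 - x) and its square is 16/(1 - x)^2 = sum_{k>=0} 16(k + 1) x^k.
For k = 68: 16 * 69 = 1104.

1104


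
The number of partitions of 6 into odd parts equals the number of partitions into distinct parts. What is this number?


Computing partitions of 6 into odd parts (1, 3, 5, ...):
Using the generating function prod_{k>=0} 1/(1-x^(2k+1)),
the count is 4

4


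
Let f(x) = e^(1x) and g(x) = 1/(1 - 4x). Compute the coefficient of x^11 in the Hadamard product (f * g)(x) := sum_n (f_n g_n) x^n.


Expanding: f_k = 1^k/k! (from e^(1x)) and g_k = 4^k (from 1/(1 - 4x)). So the Hadamard coefficient (f * g)_k = 1^k 4^k / k! = (4)^k / k!.
For k = 11: 4^11/11! = 4194304/39916800 = 16384/155925.

16384/155925


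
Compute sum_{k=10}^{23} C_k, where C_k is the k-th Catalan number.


C_10 through C_23: 16796, 58786, 208012, 742900, 2674440, 9694845, 35357670, 129644790, 477638700, 1767263190, 6564120420, 24466267020, 91482563640, 343059613650
Sum = 16796 + 58786 + 208012 + 742900 + 2674440 + 9694845 + 35357670 + 129644790 + 477638700 + 1767263190 + 6564120420 + 24466267020 + 91482563640 + 343059613650
= 467995864859

467995864859


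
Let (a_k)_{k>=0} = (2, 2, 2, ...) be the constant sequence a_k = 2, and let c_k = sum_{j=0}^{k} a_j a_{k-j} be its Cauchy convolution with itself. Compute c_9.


Since a_j = 2 for all j >= 0, the convolution sum becomes
c_k = sum_{j=0}^{k} 2 * 2 = 4 * (k + 1).
Equivalently, the generating function of (a_k) is 2/(1 - x) and its square is 4/(1 - x)^2 = sum_{k>=0} 4(k + 1) x^k.
For k = 9: 4 * 10 = 40.

40


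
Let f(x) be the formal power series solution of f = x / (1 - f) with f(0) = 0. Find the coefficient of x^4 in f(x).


Apply Lagrange inversion: f = x * phi(f) with phi(t) = 1/(1 - t), so
[x^n] f = (1/n) [t^(n-1)] phi(t)^n = (1/n) [t^(n-1)] (1 - t)^(-n) = (1/n) C(2n - 2, n - 1) = C_{n-1}.
For n = 4: C_3 = C(6, 3) / 4 = 20/4 = 5 = 5.

5


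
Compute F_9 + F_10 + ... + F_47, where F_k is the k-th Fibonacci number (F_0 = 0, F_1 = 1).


Use the identity sum_{k=0}^{N} F_k = F_{N+2} - 1 (which follows from F_{k+2} - F_{k+1} = F_k). Then
sum_{k=9}^{47} F_k = (F_{49} - 1) - (F_{10} - 1) = F_{49} - F_{10}.
Computing: F_{49} = 7778742049, F_{10} = 55, so
Sum = 7778742049 - 55 = 7778741994.

7778741994


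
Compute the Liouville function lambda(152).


The Liouville function is lambda(k) = (-1)^Omega(k), where Omega(k) counts the prime factors of k with multiplicity.
Factoring: 152 = 2 * 2 * 2 * 19, so Omega(152) = 4.
lambda(152) = (-1)^4 = 1.

1


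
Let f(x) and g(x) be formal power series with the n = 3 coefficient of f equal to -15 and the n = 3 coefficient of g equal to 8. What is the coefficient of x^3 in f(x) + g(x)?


Addition of formal power series is termwise.
The coefficient of x^3 in f + g = -15 + 8
= -7

-7


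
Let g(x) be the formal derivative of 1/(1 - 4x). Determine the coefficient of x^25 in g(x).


Differentiate termwise: d/dx sum_{k>=0} 4^k x^k = sum_{k>=1} k 4^k x^(k-1) = sum_{j>=0} (j+1) 4^(j+1) x^j.
Equivalently, d/dx [1/(1 - 4x)] = 4/(1 - 4x)^2.
For j = 25: 26 * 4^26 = 26 * 4503599627370496 = 117093590311632896.

117093590311632896


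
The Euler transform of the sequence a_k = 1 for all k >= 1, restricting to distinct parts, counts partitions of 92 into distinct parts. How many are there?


Partitions of 92 into distinct parts can be computed via generating function.
Product (1+x)(1+x^2)(1+x^3)...
The coefficient of x^92 = 225585

225585


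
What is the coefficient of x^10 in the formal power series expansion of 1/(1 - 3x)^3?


The general identity 1/(1 - c x)^r = sum_{k>=0} c^k C(k + r - 1, r - 1) x^k follows by substituting y = c x into 1/(1 - y)^r = sum_{k>=0} C(k + r - 1, r - 1) y^k.
For c = 3, r = 3, k = 10:
3^10 * C(12, 2) = 59049 * 66 = 3897234.

3897234


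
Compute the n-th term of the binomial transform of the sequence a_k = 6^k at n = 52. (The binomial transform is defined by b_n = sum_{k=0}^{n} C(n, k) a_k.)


With a_k = 6^k, b_n = sum_{k=0}^{n} C(n, k) 6^k = (1 + 6)^n by the binomial theorem.
For n = 52: (1 + 6)^52 = 7^52 = 88124787089723195184393736687912818113311201.

88124787089723195184393736687912818113311201


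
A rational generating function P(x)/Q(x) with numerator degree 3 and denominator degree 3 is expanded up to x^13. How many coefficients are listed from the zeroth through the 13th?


Expanding up to x^13 gives the coefficients for x^0, x^1, ..., x^13.
That is 13 + 1 = 14 coefficients in total.

14


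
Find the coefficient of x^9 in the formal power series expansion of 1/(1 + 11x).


Write 1/(1 + c x) = 1/(1 - (-c) x) and apply the geometric-series identity
1/(1 - y) = sum_{k>=0} y^k to get 1/(1 + c x) = sum_{k>=0} (-c)^k x^k.
So the coefficient of x^k is (-c)^k = (-1)^k * c^k.
Here c = 11 and k = 9:
(-11)^9 = -1 * 2357947691 = -2357947691

-2357947691


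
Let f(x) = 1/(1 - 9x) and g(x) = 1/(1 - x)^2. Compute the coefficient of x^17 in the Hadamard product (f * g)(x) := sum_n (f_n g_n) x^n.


f has coefficients f_k = 9^k. For g = 1/(1 - x)^2 the coefficient is g_k = C(k + 1, 1) = k + 1. The Hadamard coefficient is (f * g)_k = 9^k * (k + 1).
For k = 17: 9^17 * 18 = 16677181699666569 * 18 = 300189270593998242.

300189270593998242


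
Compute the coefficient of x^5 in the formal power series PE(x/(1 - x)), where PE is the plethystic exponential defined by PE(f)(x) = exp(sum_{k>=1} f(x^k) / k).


For f(x) = x/(1 - x) we have
sum_{k>=1} f(x^k) / k = sum_{k>=1} (1/k) * x^k / (1 - x^k) = sum_{k, m >= 1} x^(k m) / k,
which after exponentiating simplifies to
PE(x/(1 - x)) = prod_{k>=1} 1 / (1 - x^k).
This is the generating function for the partition function p(n), so the coefficient of x^5 is p(5).
Computing p(5) by dynamic programming over parts 1, 2, ..., 5: p(5) = 7.

7


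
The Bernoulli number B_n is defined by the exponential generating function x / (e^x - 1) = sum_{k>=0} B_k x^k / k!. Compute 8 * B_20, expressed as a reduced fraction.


Bernoulli numbers can also be computed recursively via B_0 = 1 and sum_{j=0}^{m} C(m+1, j) B_j = 0 for m >= 1. Odd-index Bernoulli numbers vanish for k >= 3.
Computing B_20 = -174611/330, so 8 * B_20 = 8 * -174611/330 = -698444/165.

-698444/165


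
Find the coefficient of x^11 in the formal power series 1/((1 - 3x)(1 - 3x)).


By partial fractions or Cauchy convolution:
The coefficient equals sum_{k=0}^{11} 3^k * 3^(11-k).
= 2125764

2125764


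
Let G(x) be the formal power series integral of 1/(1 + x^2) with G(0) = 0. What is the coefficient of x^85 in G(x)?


1/(1 + x^2) = sum_{j>=0} (-1)^j x^(2j). Integrating termwise with G(0) = 0:
G(x) = sum_{j>=0} (-1)^j x^(2j+1) / (2j+1) = arctan(x).
Only odd powers are nonzero. For x^85 write 85 = 2*42 + 1, giving
(-1)^42 / 85 = 1/85 = 1/85.

1/85


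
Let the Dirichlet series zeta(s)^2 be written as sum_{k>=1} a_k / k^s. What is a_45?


The Dirichlet convolution of the constant function 1 with itself gives (1 * 1)(k) = sum_{d | k} 1 = d(k), the number of positive divisors of k.
Since zeta(s) = sum_{k>=1} 1/k^s, we have zeta(s)^2 = sum_{k>=1} d(k)/k^s, so a_k = d(k).
For k = 45: the divisors are 1, 3, 5, 9, 15, 45.
Count = 6.

6


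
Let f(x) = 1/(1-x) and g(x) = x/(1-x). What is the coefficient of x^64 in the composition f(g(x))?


First simplify the composition: f(g(x)) = 1/(1 - x/(1-x)) = (1-x)/((1-x) - x) = (1-x)/(1-2x).
Now extract the coefficient. Write (1-x)/(1-2x) = 1/(1-2x) - x/(1-2x).
The coefficient of x^n in 1/(1-2x) is 2^n, and in x/(1-2x) is 2^(n-1) (for n >= 1).
So the coefficient of x^64 is 2^64 - 2^63 = 18446744073709551616 - 9223372036854775808 = 9223372036854775808.

9223372036854775808


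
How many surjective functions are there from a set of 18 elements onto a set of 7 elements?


By inclusion-exclusion on which target elements are missed, the number of surjections from an n-set onto a k-set is
surj(n, k) = sum_{j=0}^{k} (-1)^j C(k, j) (k - j)^n.
Equivalently surj(n, k) = k! * S(n, k), where S(n, k) is the Stirling number of the second kind.
For n = 18, k = 7:
S(18, 7) = 197462483400, so
surj = 7! * 197462483400 = 5040 * 197462483400 = 995210916336000.

995210916336000


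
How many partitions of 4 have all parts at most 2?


Using the generating function (1-x)^(-1)(1-x^2)^(-1),
the coefficient of x^4 counts these restricted partitions.
Result = 3

3


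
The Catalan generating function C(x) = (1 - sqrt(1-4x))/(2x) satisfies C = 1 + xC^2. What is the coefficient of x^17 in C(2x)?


Substituting x -> 2x scales the n-th coefficient by 2^n, so [x^17] C(2x) = 2^17 * C_17.
C_17 = C(2*17, 17)/(18) = 2333606220/18 = 129644790.
So 2^17 * 129644790 = 131072 * 129644790 = 16992801914880.

16992801914880


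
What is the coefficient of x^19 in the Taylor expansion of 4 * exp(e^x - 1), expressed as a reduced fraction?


exp(e^x - 1) = sum_{k>=0} Bell_k x^k / k!, where Bell_k is the k-th Bell number.
So the coefficient of x^19 is 4 * Bell_19 / 19!.
Computing: Bell_19 = 5832742205057 and 19! = 121645100408832000, giving
4 * 5832742205057/121645100408832000 = 5832742205057/30411275102208000.

5832742205057/30411275102208000


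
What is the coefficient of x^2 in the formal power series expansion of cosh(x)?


The Maclaurin series is cosh(t) = sum_{m>=0} t^(2m) / (2m)!, so substituting t = x, only even powers of x are nonzero, with coefficient of x^(2m) equal to 1 / (2m)!.
For x^2 the coefficient is 1/2! = 1/2 = 1/2.

1/2


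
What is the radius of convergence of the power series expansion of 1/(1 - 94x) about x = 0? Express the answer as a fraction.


Expanding 1/(1 - 94x) = sum_{k>=0} 94^k x^k, the series converges when |94x| < 1, i.e., |x| < 1/94.
So the radius of convergence is 1/94 = 1/94.

1/94


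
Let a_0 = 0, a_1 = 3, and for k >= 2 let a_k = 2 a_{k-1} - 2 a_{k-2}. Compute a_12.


Iterating the recurrence forward:
a_0 = 0
a_1 = 3
a_2 = 2*3 - 2*0 = 6
a_3 = 2*6 - 2*3 = 6
a_4 = 2*6 - 2*6 = 0
a_5 = 2*0 - 2*6 = -12
a_6 = 2*-12 - 2*0 = -24
a_7 = 2*-24 - 2*-12 = -24
a_8 = 2*-24 - 2*-24 = 0
a_9 = 2*0 - 2*-24 = 48
a_10 = 2*48 - 2*0 = 96
a_11 = 2*96 - 2*48 = 96
a_12 = 2*96 - 2*96 = 0
So a_12 = 0.

0


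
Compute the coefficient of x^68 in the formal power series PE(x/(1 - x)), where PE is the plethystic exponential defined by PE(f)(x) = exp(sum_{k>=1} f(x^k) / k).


For f(x) = x/(1 - x) we have
sum_{k>=1} f(x^k) / k = sum_{k>=1} (1/k) * x^k / (1 - x^k) = sum_{k, m >= 1} x^(k m) / k,
which after exponentiating simplifies to
PE(x/(1 - x)) = prod_{k>=1} 1 / (1 - x^k).
This is the generating function for the partition function p(n), so the coefficient of x^68 is p(68).
Computing p(68) by dynamic programming over parts 1, 2, ..., 68: p(68) = 3087735.

3087735


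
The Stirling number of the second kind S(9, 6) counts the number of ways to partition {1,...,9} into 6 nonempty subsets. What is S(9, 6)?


Using the explicit formula S(n,k) = (1/k!) sum_{j=0}^{k} (-1)^(k-j) C(k,j) j^n:
S(9, 6) = 2646
Equivalently, S(n,k) is n! times the coefficient of x^n in the EGF (e^x - 1)^k / k!.

2646


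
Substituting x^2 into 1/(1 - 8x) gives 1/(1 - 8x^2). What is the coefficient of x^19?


Since 1/(1 - 8x^2) only has even powers of x,
the coefficient of x^19 (odd) is 0.

0


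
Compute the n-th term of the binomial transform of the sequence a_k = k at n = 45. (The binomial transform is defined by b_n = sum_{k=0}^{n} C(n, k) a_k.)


With a_k = k, b_n = sum_{k=0}^{n} C(n, k) k. Using k * C(n, k) = n * C(n-1, k-1) gives b_n = n * sum_{k>=1} C(n-1, k-1) = n * 2^(n-1).
For n = 45: 45 * 2^44 = 45 * 17592186044416 = 791648371998720.

791648371998720


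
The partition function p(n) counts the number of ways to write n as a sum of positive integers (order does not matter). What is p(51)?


Using the generating function prod_{k>=1} 1/(1-x^k), we compute p(51).
By dynamic programming over parts 1 through 51:
p(51) = 239943

239943


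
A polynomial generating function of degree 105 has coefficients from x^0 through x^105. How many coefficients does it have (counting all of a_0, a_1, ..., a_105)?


A polynomial of degree 105 takes the form a_0 + a_1 x + ... + a_105 x^105.
The number of coefficients is 105 + 1 = 106.

106


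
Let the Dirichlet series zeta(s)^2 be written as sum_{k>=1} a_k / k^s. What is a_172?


The Dirichlet convolution of the constant function 1 with itself gives (1 * 1)(k) = sum_{d | k} 1 = d(k), the number of positive divisors of k.
Since zeta(s) = sum_{k>=1} 1/k^s, we have zeta(s)^2 = sum_{k>=1} d(k)/k^s, so a_k = d(k).
For k = 172: the divisors are 1, 2, 4, 43, 86, 172.
Count = 6.

6


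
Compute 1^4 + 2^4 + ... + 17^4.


This power sum has a closed form given by Faulhaber's formula
sum_{k=1}^{m} k^p = (1 / (p + 1)) * sum_{j=0}^{p} C(p + 1, j) B_j m^(p + 1 - j),
but for small m direct computation is fastest:
1 + 16 + 81 + 256 + 625 + 1296 + 2401 + 4096 + 6561 + 10000 + 14641 + 20736 + 28561 + 38416 + 50625 + 65536 + 83521 = 327369.

327369


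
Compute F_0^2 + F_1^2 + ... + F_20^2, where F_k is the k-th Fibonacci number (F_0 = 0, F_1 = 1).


There is a standard identity sum_{k=0}^{N} F_k^2 = F_N * F_{N+1} (proved inductively from the telescoping relation F_k^2 = F_k F_{k+1} - F_{k-1} F_k). Then
sum_{k=0}^{20} F_k^2 = F_20 F_21 - F_0 F_0.
Computing: F_20 = 6765, F_21 = 10946.
Sum = 6765 * 10946 = 74049690.

74049690


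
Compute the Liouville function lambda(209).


The Liouville function is lambda(k) = (-1)^Omega(k), where Omega(k) counts the prime factors of k with multiplicity.
Factoring: 209 = 11 * 19, so Omega(209) = 2.
lambda(209) = (-1)^2 = 1.

1


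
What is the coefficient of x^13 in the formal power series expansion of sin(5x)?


The Maclaurin series is sin(t) = sum_{k>=0} (-1)^k t^(2k+1) / (2k+1)!, so substituting t = 5x, only odd powers of x are nonzero, with coefficient of x^(2k+1) equal to (-1)^k 5^(2k+1) / (2k+1)!.
Write 13 = 2*6 + 1, giving the coefficient (-1)^6 * 5^13 / 13! = 1220703125/6227020800 = 48828125/249080832.

48828125/249080832


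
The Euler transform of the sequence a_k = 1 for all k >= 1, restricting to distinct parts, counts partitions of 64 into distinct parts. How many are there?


Partitions of 64 into distinct parts can be computed via generating function.
Product (1+x)(1+x^2)(1+x^3)...
The coefficient of x^64 = 16444

16444


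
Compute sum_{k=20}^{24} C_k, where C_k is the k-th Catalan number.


C_20 through C_24: 6564120420, 24466267020, 91482563640, 343059613650, 1289904147324
Sum = 6564120420 + 24466267020 + 91482563640 + 343059613650 + 1289904147324
= 1755476712054

1755476712054


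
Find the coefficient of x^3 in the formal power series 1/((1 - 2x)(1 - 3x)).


By partial fractions or Cauchy convolution:
The coefficient equals sum_{k=0}^{3} 2^k * 3^(3-k).
= 65

65


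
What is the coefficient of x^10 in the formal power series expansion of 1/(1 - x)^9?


The negative binomial / multiset identity is
1/(1 - x)^r = sum_{k>=0} C(k + r - 1, r - 1) x^k.
Here r = 9 and k = 10, so the coefficient is
C(10 + 8, 8) = C(18, 8)
= 43758

43758


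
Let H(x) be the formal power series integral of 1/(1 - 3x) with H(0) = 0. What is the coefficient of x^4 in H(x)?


1/(1 - 3x) = sum_{k>=0} 3^k x^k. Integrating termwise with H(0) = 0:
H(x) = sum_{k>=0} 3^k x^(k+1) / (k+1) = sum_{m>=1} 3^(m-1) x^m / m.
For m = 4: 3^3/4 = 27/4 = 27/4.

27/4


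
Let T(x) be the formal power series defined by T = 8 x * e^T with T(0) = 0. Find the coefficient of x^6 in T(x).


Apply the Lagrange inversion formula: if T = 8 x * phi(T) with phi(t) = e^t, then
[x^n] T = 8^n * (1/n) [t^(n-1)] phi(t)^n = 8^n * (1/n) [t^(n-1)] e^(n t) = 8^n * (1/n) * n^(n-1) / (n-1)! = 8^n * n^(n-1) / n!.
When c = 1 this is the Cayley count of rooted labeled trees on n vertices, divided by n!.
For n = 6: 8^6 * 6^5 / 6! = 262144 * 7776/720 = 14155776/5.

14155776/5


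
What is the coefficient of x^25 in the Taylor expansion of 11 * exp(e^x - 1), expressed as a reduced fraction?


exp(e^x - 1) = sum_{k>=0} Bell_k x^k / k!, where Bell_k is the k-th Bell number.
So the coefficient of x^25 is 11 * Bell_25 / 25!.
Computing: Bell_25 = 4638590332229999353 and 25! = 15511210043330985984000000, giving
11 * 4638590332229999353/15511210043330985984000000 = 356814640940769181/108470000303013888000000.

356814640940769181/108470000303013888000000


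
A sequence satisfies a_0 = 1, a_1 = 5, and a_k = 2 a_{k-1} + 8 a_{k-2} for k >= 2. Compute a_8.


The characteristic equation is t^2 - 2 t - 8 = 0, with roots r_1 = 4 and r_2 = -2 (so c_1 = r_1 + r_2, c_2 = -r_1 r_2 as required).
One can use the closed form a_n = A r_1^n + B r_2^n, but direct iteration is more reliable:
a_0 = 1, a_1 = 5, a_2 = 18, a_3 = 76, a_4 = 296, a_5 = 1200, a_6 = 4768, a_7 = 19136, a_8 = 76416.
So a_8 = 76416.

76416


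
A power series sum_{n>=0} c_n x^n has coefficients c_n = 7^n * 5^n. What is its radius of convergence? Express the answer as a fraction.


By the root test (Cauchy-Hadamard), the radius is R = 1 / limsup_n |c_n|^(1/n).
Here |c_n|^(1/n) = (7^n * 5^n)^(1/n) = 7 * 5 = 35 for all n.
So R = 1/35 = 1/35.

1/35


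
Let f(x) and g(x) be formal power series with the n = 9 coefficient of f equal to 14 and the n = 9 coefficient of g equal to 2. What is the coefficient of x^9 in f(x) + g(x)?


Addition of formal power series is termwise.
The coefficient of x^9 in f + g = 14 + 2
= 16

16


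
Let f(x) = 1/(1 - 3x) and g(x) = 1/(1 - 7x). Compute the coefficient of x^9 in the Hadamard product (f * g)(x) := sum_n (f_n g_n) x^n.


f has coefficients f_k = 3^k and g has coefficients g_k = 7^k, so the Hadamard product has coefficient (f*g)_k = 3^k * 7^k = 21^k.
For k = 9: 21^9 = 794280046581.

794280046581


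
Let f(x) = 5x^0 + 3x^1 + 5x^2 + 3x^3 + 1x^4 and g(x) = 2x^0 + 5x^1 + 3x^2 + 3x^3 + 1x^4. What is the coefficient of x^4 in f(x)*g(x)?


Cauchy product at x^4:
5*1 + 3*3 + 5*3 + 3*5 + 1*2
= 46

46


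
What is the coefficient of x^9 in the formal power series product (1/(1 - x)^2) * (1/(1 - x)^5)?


Combine the factors: (1/(1 - x)^2) * (1/(1 - x)^5) = 1/(1 - x)^7.
Then use 1/(1 - x)^r = sum_{k>=0} C(k + r - 1, r - 1) x^k with r = 7 and k = 9:
C(15, 6) = 5005.

5005


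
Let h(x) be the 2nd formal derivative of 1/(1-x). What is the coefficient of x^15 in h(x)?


Differentiating 2 times: d^2/dx^2 [1/(1-x)] = 2!/(1-x)^3.
The expansion 1/(1-x)^3 = sum_{k>=0} C(k+2, 2) x^k, so the coefficient of x^n in 2!/(1-x)^3 is 2! * C(n+2, 2).
For n = 15: 2 * C(17, 2) = 2 * 136 = 272

272


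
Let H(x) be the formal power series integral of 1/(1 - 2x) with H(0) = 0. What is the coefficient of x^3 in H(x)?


1/(1 - 2x) = sum_{k>=0} 2^k x^k. Integrating termwise with H(0) = 0:
H(x) = sum_{k>=0} 2^k x^(k+1) / (k+1) = sum_{m>=1} 2^(m-1) x^m / m.
For m = 3: 2^2/3 = 4/3 = 4/3.

4/3


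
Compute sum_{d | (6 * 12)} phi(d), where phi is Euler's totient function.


First, 6 * 12 = 72. One classical identity is sum_{d | n} phi(d) = n (each k in [1, n] has a unique gcd with n, and among the k's with gcd(k, n) = n/d there are phi(d) of them). So the sum equals 72. We also verify directly:
Divisors of 72: 1, 2, 3, 4, 6, 8, 9, 12, 18, 24, 36, 72.
phi values: 1, 1, 2, 2, 2, 4, 6, 4, 6, 8, 12, 24.
Sum = 72.

72


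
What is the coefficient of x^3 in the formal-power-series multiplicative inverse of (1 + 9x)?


The inverse is 1/(1 + 9x). Apply the geometric identity 1/(1 - y) = sum_{k>=0} y^k with y = -9x:
1/(1 + 9x) = sum_{k>=0} (-9)^k x^k.
So the coefficient of x^3 is (-9)^3 = -729.

-729


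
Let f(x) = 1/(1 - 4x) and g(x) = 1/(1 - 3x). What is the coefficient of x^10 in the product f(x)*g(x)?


The coefficient of x^n in f*g is the Cauchy product: sum_{k=0}^{n} a^k * b^(n-k).
With a=4, b=3, n=10:
sum_{k=0}^{10} 4^k * 3^(10-k)
= 4017157

4017157


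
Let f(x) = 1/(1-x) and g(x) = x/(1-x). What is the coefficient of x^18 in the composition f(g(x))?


First simplify the composition: f(g(x)) = 1/(1 - x/(1-x)) = (1-x)/((1-x) - x) = (1-x)/(1-2x).
Now extract the coefficient. Write (1-x)/(1-2x) = 1/(1-2x) - x/(1-2x).
The coefficient of x^n in 1/(1-2x) is 2^n, and in x/(1-2x) is 2^(n-1) (for n >= 1).
So the coefficient of x^18 is 2^18 - 2^17 = 262144 - 131072 = 131072.

131072


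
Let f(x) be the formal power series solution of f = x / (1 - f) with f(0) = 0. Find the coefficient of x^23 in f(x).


Apply Lagrange inversion: f = x * phi(f) with phi(t) = 1/(1 - t), so
[x^n] f = (1/n) [t^(n-1)] phi(t)^n = (1/n) [t^(n-1)] (1 - t)^(-n) = (1/n) C(2n - 2, n - 1) = C_{n-1}.
For n = 23: C_22 = C(44, 22) / 23 = 2104098963720/23 = 91482563640 = 91482563640.

91482563640


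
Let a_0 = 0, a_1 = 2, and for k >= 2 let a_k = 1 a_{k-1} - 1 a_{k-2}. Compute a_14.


Iterating the recurrence forward:
a_0 = 0
a_1 = 2
a_2 = 1*2 - 1*0 = 2
a_3 = 1*2 - 1*2 = 0
a_4 = 1*0 - 1*2 = -2
a_5 = 1*-2 - 1*0 = -2
a_6 = 1*-2 - 1*-2 = 0
a_7 = 1*0 - 1*-2 = 2
a_8 = 1*2 - 1*0 = 2
a_9 = 1*2 - 1*2 = 0
a_10 = 1*0 - 1*2 = -2
a_11 = 1*-2 - 1*0 = -2
a_12 = 1*-2 - 1*-2 = 0
a_13 = 1*0 - 1*-2 = 2
a_14 = 1*2 - 1*0 = 2
So a_14 = 2.

2


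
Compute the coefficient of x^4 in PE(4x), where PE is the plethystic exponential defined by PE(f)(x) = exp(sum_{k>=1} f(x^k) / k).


With f(x) = 4x, the exponent is sum_{k>=1} 4 x^k / k = 4 * (-ln(1 - x)). Exponentiating:
PE(4x) = exp(-4 ln(1 - x)) = 1/(1 - x)^4.
By the negative binomial expansion, [x^n] 1/(1 - x)^4 = C(n + 3, 3).
For n = 4: C(7, 3) = 35.

35


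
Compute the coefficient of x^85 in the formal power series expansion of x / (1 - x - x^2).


Let f(x) = sum_{k>=0} a_k x^k. Multiplying f(x) * (1 - x - x^2) = x and matching coefficients gives a_0 = 0, a_1 = 1, and a_k = a_{k-1} + a_{k-2} for k >= 2. These are the Fibonacci numbers F_k.
Iterating from F_0 = 0, F_1 = 1:
F_0=0, F_1=1, F_2=1, F_3=2, F_4=3, F_5=5, F_6=8, F_7=13, F_8=21, F_9=34, ...
F_85 = 259695496911122585.

259695496911122585


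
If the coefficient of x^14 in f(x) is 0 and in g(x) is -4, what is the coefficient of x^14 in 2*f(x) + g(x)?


Scalar multiplication scales coefficients: 2 * 0 = 0.
Then add the g coefficient: 0 + -4
= -4

-4


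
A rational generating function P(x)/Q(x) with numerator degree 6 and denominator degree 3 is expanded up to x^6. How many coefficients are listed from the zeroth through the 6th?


Expanding up to x^6 gives the coefficients for x^0, x^1, ..., x^6.
That is 6 + 1 = 7 coefficients in total.

7


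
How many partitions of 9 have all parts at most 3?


Using the generating function (1-x)^(-1)(1-x^2)^(-1)(1-x^3)^(-1),
the coefficient of x^9 counts these restricted partitions.
Result = 12

12


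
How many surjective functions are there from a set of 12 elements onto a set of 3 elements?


By inclusion-exclusion on which target elements are missed, the number of surjections from an n-set onto a k-set is
surj(n, k) = sum_{j=0}^{k} (-1)^j C(k, j) (k - j)^n.
Equivalently surj(n, k) = k! * S(n, k), where S(n, k) is the Stirling number of the second kind.
For n = 12, k = 3:
S(12, 3) = 86526, so
surj = 3! * 86526 = 6 * 86526 = 519156.

519156


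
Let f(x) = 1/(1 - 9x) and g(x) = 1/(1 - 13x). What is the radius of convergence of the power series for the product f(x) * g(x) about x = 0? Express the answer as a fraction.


The radius of 1/(1 - 9x) is 1/9 (nearest singularity at x = 1/9), and the radius of 1/(1 - 13x) is 1/13.
The product f(x)*g(x) = 1/((1 - 9x)(1 - 13x)) has singularities at both 1/9 and 1/13, so its radius of convergence is the distance to the nearest one:
min(1/9, 1/13) = 1/13.

1/13


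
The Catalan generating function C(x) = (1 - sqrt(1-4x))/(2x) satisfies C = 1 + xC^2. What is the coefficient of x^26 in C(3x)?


Substituting x -> 3x scales the n-th coefficient by 3^n, so [x^26] C(3x) = 3^26 * C_26.
C_26 = C(2*26, 26)/(27) = 495918532948104/27 = 18367353072152.
So 3^26 * 18367353072152 = 2541865828329 * 18367353072152 = 46687347130956846382594008.

46687347130956846382594008


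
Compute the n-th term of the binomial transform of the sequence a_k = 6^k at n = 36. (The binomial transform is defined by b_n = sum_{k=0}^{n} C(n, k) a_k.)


With a_k = 6^k, b_n = sum_{k=0}^{n} C(n, k) 6^k = (1 + 6)^n by the binomial theorem.
For n = 36: (1 + 6)^36 = 7^36 = 2651730845859653471779023381601.

2651730845859653471779023381601
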